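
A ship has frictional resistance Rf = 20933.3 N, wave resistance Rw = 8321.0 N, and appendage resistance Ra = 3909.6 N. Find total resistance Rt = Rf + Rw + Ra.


Formula: Rt = Rf + Rw + Ra
Substituting: Rt = 20933.3 + 8321.0 + 3909.6
Result: Rt = 33163.9 N

33163.9 N


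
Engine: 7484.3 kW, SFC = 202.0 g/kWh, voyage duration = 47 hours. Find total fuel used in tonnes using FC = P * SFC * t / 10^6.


Formula: FC (tonnes) = P * SFC * t / 1,000,000
Step 1 — P * SFC * t = 7484.3 * 202.0 * 47 = 71055944.2 g
Step 2 — FC (tonnes) = 71055944.2 / 1,000,000 ≈ 71.056 tonnes (5 s.f.)

71.056 tonnes


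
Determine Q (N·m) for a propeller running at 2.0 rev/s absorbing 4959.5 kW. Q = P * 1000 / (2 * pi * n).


Formula: Q = P_W / (2 * pi * n)
Step 1 — P_W = 4959.5 kW * 1000 = 4959500.0 W
Step 2 — 2 * pi * n = 2 * pi * 2.0 = 12.566371
Step 3 — Q = 4959500.0 / 12.566371 ≈ 394660 N·m (5 s.f.)

394660 N·m


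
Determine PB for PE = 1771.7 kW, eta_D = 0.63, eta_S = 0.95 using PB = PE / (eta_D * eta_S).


Formula: PB = PE / (eta_D * eta_S)
Step 1 — combined efficiency = eta_D * eta_S = 0.63 * 0.95 = 0.5985
Step 2 — PB = 1771.7 / 0.5985 ≈ 2960.2 kW (5 s.f.)

2960.2 kW


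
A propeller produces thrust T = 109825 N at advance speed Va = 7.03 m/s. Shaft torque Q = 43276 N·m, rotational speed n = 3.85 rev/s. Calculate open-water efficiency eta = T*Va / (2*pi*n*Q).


Formula: eta = T * Va / (2 * pi * n * Q)
Step 1 — numerator = T * Va = 109825 * 7.03 = 772069.75
Step 2 — 2 * pi * n = 2 * pi * 3.85 = 24.190263
Step 3 — denominator = 24.190263 * 43276 = 1046857.82
Step 4 — eta = 772069.75 / 1046857.82 ≈ 0.73751 (5 s.f.)

0.73751


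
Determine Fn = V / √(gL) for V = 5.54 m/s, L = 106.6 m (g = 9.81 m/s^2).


Formula: Fn = V / sqrt(g * L)
Step 1 — g * L = 9.81 * 106.6 = 1045.746
Step 2 — sqrt(g * L) = sqrt(1045.746) = 32.337996
Step 3 — Fn = 5.54 / 32.337996 ≈ 0.17132 (5 s.f.)

0.17132


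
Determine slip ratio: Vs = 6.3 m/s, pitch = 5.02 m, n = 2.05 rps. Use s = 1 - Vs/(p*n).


Formula: s = 1 - Vs / (p * n)
Step 1 — p * n = 5.02 * 2.05 = 10.291
Step 2 — Vs / (p*n) = 6.3 / 10.291 = 0.612185 (6 d.p.)
Step 3 — s = 1 - 0.612185 = 0.387815

0.387815


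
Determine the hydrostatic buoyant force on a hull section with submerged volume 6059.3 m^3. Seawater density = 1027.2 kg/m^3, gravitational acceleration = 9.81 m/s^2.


Formula: Fb = rho * g * V
Substituting: Fb = 1027.2 * 9.81 * 6059.3
Intermediate: 1027.2 * 9.81 = 10076.832
Result: Fb = 10076.832 * 6059.3 ≈ 61059000 N (5 s.f.)

61059000 N


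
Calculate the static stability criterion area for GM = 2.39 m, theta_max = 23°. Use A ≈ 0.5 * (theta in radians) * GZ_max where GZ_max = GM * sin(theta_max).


Formula: GZ_max = GM * sin(theta); Area = 0.5 * theta_rad * GZ_max
Step 1 — GZ_max = 2.39 * sin(23°) = 2.39 * 0.390731 = 0.933847 m
Step 2 — theta_rad = 23 * pi/180 = 0.401426 rad
Step 3 — Area = 0.5 * 0.401426 * 0.933847 ≈ 0.18744 m·rad (5 s.f.)

0.18744 m·rad


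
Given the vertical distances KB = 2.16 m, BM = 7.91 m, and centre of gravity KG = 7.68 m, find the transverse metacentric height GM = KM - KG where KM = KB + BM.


Formula: GM = KB + BM - KG
Step 1 — KM = KB + BM = 2.16 + 7.91 = 10.07 m
Step 2 — GM = KM - KG = 10.07 - 7.68 = 2.39 m

2.39 m


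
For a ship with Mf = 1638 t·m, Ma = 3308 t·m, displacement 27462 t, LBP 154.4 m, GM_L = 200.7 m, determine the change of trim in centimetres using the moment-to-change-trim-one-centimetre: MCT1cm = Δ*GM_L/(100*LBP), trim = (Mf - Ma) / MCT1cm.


Formula: net trimming moment = Mf - Ma; MCT1cm = Δ*GM_L/(100*LBP); trim = net moment / MCT1cm
Step 1 — net trimming moment = 1638 - 3308 = -1670 t·m
Step 2 — MCT1cm = 27462 * 200.7 / (100 * 154.4) = 356.9704 t·m/cm
Step 3 — trim = -1670 / 356.9704 ≈ -4.6783 cm (5 s.f.)

-4.6783 cm


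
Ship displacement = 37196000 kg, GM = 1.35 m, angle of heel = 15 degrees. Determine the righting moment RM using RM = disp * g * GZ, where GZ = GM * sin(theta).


Formula: GZ = GM * sin(theta); RM = disp * g * GZ
Step 1 — GZ = 1.35 * sin(15°) = 1.35 * 0.258819 = 0.349406 m
Step 2 — RM = 37196000 * 9.81 * 0.349406 ≈ 127500000 N·m (5 s.f.)

127500000 N·m


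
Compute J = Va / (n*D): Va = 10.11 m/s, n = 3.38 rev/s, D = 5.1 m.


Formula: J = Va / (n * D)
Step 1 — n * D = 3.38 * 5.1 = 17.238
Step 2 — J = 10.11 / 17.238 ≈ 0.58649 (5 s.f.)

0.58649


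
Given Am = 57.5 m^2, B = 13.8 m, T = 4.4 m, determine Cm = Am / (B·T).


Formula: Cm = Am / (B * T)
Step 1 — B * T = 13.8 * 4.4 = 60.72 m^2
Step 2 — Cm = 57.5 / 60.72 ≈ 0.94697 (5 s.f.)

0.94697


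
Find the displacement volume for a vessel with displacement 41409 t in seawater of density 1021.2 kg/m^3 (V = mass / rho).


Formula: V = mass / rho
Step 1 — convert tonnes to kg: 41409 t * 1000 = 41409000 kg
Step 2 — V = 41409000 / 1021.2 ≈ 40549 m^3 (5 s.f.)

40549 m^3


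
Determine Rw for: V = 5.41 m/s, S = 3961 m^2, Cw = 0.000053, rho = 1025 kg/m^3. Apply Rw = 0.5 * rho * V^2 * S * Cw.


Formula: Rw = 0.5 * rho * V^2 * S * Cw
Step 1 — V^2 = 5.41^2 = 29.2681
Step 2 — 0.5 * rho * V^2 = 0.5 * 1025 * 29.2681 = 14999.90125
Step 3 — Rw = 14999.90125 * 3961 * 0.000053 ≈ 3149.0 N (5 s.f.)

3149.0 N


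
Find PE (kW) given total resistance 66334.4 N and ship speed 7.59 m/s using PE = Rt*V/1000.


Formula: PE = Rt * V / 1000 (kW)
Step 1 — PE (W) = 66334.4 * 7.59 = 503478.096 W
Step 2 — PE (kW) = 503478.096 / 1000 ≈ 503.48 kW (5 s.f.)

503.48 kW


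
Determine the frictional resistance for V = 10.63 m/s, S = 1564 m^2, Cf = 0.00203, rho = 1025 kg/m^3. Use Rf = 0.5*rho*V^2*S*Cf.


Formula: Rf = 0.5 * rho * V^2 * S * Cf
Step 1 — V^2 = 10.63^2 = 112.9969
Step 2 — 0.5 * rho * V^2 = 0.5 * 1025 * 112.9969 = 57910.91125
Step 3 — Rf = 57910.91125 * 1564 * 0.00203 ≈ 183860 N (5 s.f.)

183860 N


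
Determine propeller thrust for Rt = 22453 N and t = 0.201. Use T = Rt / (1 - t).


Formula: T = Rt / (1 - t)
Step 1 — (1 - t) = 1 - 0.201 = 0.799
Step 2 — T = 22453 / 0.799 ≈ 28101 N (5 s.f.)

28101 N


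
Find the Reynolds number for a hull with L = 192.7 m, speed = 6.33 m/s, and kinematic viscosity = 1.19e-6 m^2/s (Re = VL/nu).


Formula: Re = V * L / nu
Step 1 — V * L = 6.33 * 192.7 = 1219.791 m^2/s
Step 2 — Re = 1219.791 / 1.19e-6 = 1.03e+09

1.03e+09


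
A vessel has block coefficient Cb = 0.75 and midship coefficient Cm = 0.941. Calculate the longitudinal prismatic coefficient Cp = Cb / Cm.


Formula: Cp = Cb / Cm
Substituting: Cp = 0.75 / 0.941
Result: Cp ≈ 0.79702 (5 s.f.)

0.79702


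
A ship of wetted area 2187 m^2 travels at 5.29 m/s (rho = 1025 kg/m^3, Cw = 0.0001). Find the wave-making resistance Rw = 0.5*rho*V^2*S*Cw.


Formula: Rw = 0.5 * rho * V^2 * S * Cw
Step 1 — V^2 = 5.29^2 = 27.9841
Step 2 — 0.5 * rho * V^2 = 0.5 * 1025 * 27.9841 = 14341.85125
Step 3 — Rw = 14341.85125 * 2187 * 0.0001 ≈ 3136.6 N (5 s.f.)

3136.6 N


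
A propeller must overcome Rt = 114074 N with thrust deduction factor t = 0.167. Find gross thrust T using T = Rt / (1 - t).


Formula: T = Rt / (1 - t)
Step 1 — (1 - t) = 1 - 0.167 = 0.833
Step 2 — T = 114074 / 0.833 ≈ 136940 N (5 s.f.)

136940 N


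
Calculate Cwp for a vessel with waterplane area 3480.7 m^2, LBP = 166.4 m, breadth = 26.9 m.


Formula: Cwp = Aw / (L * B)
Step 1 — L * B = 166.4 * 26.9 = 4476.16 m^2
Step 2 — Cwp = 3480.7 / 4476.16 ≈ 0.77761 (5 s.f.)

0.77761


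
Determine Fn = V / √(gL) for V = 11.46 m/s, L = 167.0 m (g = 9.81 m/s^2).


Formula: Fn = V / sqrt(g * L)
Step 1 — g * L = 9.81 * 167.0 = 1638.27
Step 2 — sqrt(g * L) = sqrt(1638.27) = 40.475548
Step 3 — Fn = 11.46 / 40.475548 ≈ 0.28313 (5 s.f.)

0.28313


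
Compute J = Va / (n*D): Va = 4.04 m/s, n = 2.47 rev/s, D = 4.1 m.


Formula: J = Va / (n * D)
Step 1 — n * D = 2.47 * 4.1 = 10.127
Step 2 — J = 4.04 / 10.127 ≈ 0.39893 (5 s.f.)

0.39893


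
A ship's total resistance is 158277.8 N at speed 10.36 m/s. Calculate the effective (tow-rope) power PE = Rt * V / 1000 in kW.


Formula: PE = Rt * V / 1000 (kW)
Step 1 — PE (W) = 158277.8 * 10.36 = 1639758.008 W
Step 2 — PE (kW) = 1639758.008 / 1000 ≈ 1639.8 kW (5 s.f.)

1639.8 kW


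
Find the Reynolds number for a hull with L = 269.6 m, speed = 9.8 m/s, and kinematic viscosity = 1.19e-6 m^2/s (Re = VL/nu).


Formula: Re = V * L / nu
Step 1 — V * L = 9.8 * 269.6 = 2642.08 m^2/s
Step 2 — Re = 2642.08 / 1.19e-6 = 2.22e+09

2.22e+09


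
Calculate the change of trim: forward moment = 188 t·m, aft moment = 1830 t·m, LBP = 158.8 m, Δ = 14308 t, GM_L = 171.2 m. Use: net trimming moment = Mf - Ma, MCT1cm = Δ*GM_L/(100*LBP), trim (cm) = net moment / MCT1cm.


Formula: net trimming moment = Mf - Ma; MCT1cm = Δ*GM_L/(100*LBP); trim = net moment / MCT1cm
Step 1 — net trimming moment = 188 - 1830 = -1642 t·m
Step 2 — MCT1cm = 14308 * 171.2 / (100 * 158.8) = 154.2525 t·m/cm
Step 3 — trim = -1642 / 154.2525 ≈ -10.645 cm (5 s.f.)

-10.645 cm


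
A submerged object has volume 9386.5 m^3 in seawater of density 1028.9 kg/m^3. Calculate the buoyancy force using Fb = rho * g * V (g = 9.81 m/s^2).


Formula: Fb = rho * g * V
Substituting: Fb = 1028.9 * 9.81 * 9386.5
Intermediate: 1028.9 * 9.81 = 10093.509
Result: Fb = 10093.509 * 9386.5 ≈ 94743000 N (5 s.f.)

94743000 N


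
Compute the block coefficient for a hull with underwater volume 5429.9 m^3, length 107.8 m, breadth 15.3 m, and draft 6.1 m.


Formula: Cb = V / (L * B * T)
Step 1 — L * B * T = 107.8 * 15.3 * 6.1 = 10060.974 m^3
Step 2 — Cb = 5429.9 / 10060.974 ≈ 0.53970 (5 s.f.)

0.53970


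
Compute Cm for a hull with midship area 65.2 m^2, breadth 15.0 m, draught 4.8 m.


Formula: Cm = Am / (B * T)
Step 1 — B * T = 15.0 * 4.8 = 72.0 m^2
Step 2 — Cm = 65.2 / 72.0 ≈ 0.90556 (5 s.f.)

0.90556


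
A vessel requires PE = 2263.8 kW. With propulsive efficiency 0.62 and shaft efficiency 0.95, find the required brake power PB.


Formula: PB = PE / (eta_D * eta_S)
Step 1 — combined efficiency = eta_D * eta_S = 0.62 * 0.95 = 0.589
Step 2 — PB = 2263.8 / 0.589 ≈ 3843.5 kW (5 s.f.)

3843.5 kW


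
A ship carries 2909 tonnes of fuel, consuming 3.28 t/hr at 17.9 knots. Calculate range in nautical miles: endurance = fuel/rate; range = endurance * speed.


Formula: endurance = fuel / rate; range = endurance * speed
Step 1 — endurance = 2909 / 3.28 = 886.8902 hours
Step 2 — range = 886.8902 * 17.9 ≈ 15875 nautical miles (5 s.f.)

15875 NM


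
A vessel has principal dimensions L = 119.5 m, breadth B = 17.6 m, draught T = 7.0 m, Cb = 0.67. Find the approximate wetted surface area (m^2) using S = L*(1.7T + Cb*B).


Formula: S = 1.7*L*T + V/T with V = Cb*L*B*T, i.e. S = L * (1.7*T + Cb*B)
Step 1 — 1.7*T = 1.7 * 7.0 = 11.9 m
Step 2 — Cb*B = 0.67 * 17.6 = 11.792 m
Step 3 — 1.7*T + Cb*B = 11.9 + 11.792 = 23.692 m
Step 4 — S = 119.5 * 23.692 ≈ 2831.2 m^2 (5 s.f.)

2831.2 m^2


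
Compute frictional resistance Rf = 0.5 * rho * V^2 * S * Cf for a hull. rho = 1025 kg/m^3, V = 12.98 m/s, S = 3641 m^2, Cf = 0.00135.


Formula: Rf = 0.5 * rho * V^2 * S * Cf
Step 1 — V^2 = 12.98^2 = 168.4804
Step 2 — 0.5 * rho * V^2 = 0.5 * 1025 * 168.4804 = 86346.205
Step 3 — Rf = 86346.205 * 3641 * 0.00135 ≈ 424420 N (5 s.f.)

424420 N


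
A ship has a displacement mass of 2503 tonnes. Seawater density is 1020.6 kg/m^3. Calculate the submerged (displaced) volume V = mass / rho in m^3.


Formula: V = mass / rho
Step 1 — convert tonnes to kg: 2503 t * 1000 = 2503000 kg
Step 2 — V = 2503000 / 1020.6 ≈ 2452.5 m^3 (5 s.f.)

2452.5 m^3


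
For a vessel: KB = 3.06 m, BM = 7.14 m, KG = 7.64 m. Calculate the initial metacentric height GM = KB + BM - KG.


Formula: GM = KB + BM - KG
Step 1 — KM = KB + BM = 3.06 + 7.14 = 10.2 m
Step 2 — GM = KM - KG = 10.2 - 7.64 = 2.56 m

2.56 m


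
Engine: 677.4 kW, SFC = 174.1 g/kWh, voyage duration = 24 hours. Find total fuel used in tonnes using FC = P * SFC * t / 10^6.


Formula: FC (tonnes) = P * SFC * t / 1,000,000
Step 1 — P * SFC * t = 677.4 * 174.1 * 24 = 2830448.16 g
Step 2 — FC (tonnes) = 2830448.16 / 1,000,000 ≈ 2.8304 tonnes (5 s.f.)

2.8304 tonnes


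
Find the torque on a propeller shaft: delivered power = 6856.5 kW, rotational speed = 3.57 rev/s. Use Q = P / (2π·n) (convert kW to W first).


Formula: Q = P_W / (2 * pi * n)
Step 1 — P_W = 6856.5 kW * 1000 = 6856500.0 W
Step 2 — 2 * pi * n = 2 * pi * 3.57 = 22.430972
Step 3 — Q = 6856500.0 / 22.430972 ≈ 305670 N·m (5 s.f.)

305670 N·m


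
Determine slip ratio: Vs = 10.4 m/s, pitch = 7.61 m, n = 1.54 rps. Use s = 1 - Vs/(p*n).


Formula: s = 1 - Vs / (p * n)
Step 1 — p * n = 7.61 * 1.54 = 11.7194
Step 2 — Vs / (p*n) = 10.4 / 11.7194 = 0.887417 (6 d.p.)
Step 3 — s = 1 - 0.887417 = 0.112583

0.112583


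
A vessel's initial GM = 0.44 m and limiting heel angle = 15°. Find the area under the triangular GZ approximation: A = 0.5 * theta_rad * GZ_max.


Formula: GZ_max = GM * sin(theta); Area = 0.5 * theta_rad * GZ_max
Step 1 — GZ_max = 0.44 * sin(15°) = 0.44 * 0.258819 = 0.11388 m
Step 2 — theta_rad = 15 * pi/180 = 0.261799 rad
Step 3 — Area = 0.5 * 0.261799 * 0.11388 ≈ 0.014907 m·rad (5 s.f.)

0.014907 m·rad


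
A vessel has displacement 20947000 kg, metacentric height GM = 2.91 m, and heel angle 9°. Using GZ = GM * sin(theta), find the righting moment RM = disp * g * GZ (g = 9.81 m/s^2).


Formula: GZ = GM * sin(theta); RM = disp * g * GZ
Step 1 — GZ = 2.91 * sin(9°) = 2.91 * 0.156434 = 0.455223 m
Step 2 — RM = 20947000 * 9.81 * 0.455223 ≈ 93544000 N·m (5 s.f.)

93544000 N·m


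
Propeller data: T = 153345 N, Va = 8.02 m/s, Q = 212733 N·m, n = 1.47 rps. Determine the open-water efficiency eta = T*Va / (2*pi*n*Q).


Formula: eta = T * Va / (2 * pi * n * Q)
Step 1 — numerator = T * Va = 153345 * 8.02 = 1229826.9
Step 2 — 2 * pi * n = 2 * pi * 1.47 = 9.236282
Step 3 — denominator = 9.236282 * 212733 = 1964861.98
Step 4 — eta = 1229826.9 / 1964861.98 ≈ 0.62591 (5 s.f.)

0.62591


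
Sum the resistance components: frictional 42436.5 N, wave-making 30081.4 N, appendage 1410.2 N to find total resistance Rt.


Formula: Rt = Rf + Rw + Ra
Substituting: Rt = 42436.5 + 30081.4 + 1410.2
Result: Rt = 73928.1 N

73928.1 N


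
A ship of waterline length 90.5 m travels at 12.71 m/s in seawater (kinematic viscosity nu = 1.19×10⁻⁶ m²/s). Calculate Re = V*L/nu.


Formula: Re = V * L / nu
Step 1 — V * L = 12.71 * 90.5 = 1150.255 m^2/s
Step 2 — Re = 1150.255 / 1.19e-6 = 9.67e+08

9.67e+08


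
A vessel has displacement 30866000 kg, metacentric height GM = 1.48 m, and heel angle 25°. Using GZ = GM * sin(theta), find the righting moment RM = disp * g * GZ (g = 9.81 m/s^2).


Formula: GZ = GM * sin(theta); RM = disp * g * GZ
Step 1 — GZ = 1.48 * sin(25°) = 1.48 * 0.422618 = 0.625475 m
Step 2 — RM = 30866000 * 9.81 * 0.625475 ≈ 189390000 N·m (5 s.f.)

189390000 N·m


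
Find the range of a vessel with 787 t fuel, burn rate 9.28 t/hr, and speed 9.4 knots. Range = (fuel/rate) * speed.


Formula: endurance = fuel / rate; range = endurance * speed
Step 1 — endurance = 787 / 9.28 = 84.806 hours
Step 2 — range = 84.806 * 9.4 ≈ 797.18 nautical miles (5 s.f.)

797.18 NM


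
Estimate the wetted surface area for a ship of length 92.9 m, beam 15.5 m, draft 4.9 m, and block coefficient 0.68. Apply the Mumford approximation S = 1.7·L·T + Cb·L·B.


Formula: S = 1.7*L*T + V/T with V = Cb*L*B*T, i.e. S = L * (1.7*T + Cb*B)
Step 1 — 1.7*T = 1.7 * 4.9 = 8.33 m
Step 2 — Cb*B = 0.68 * 15.5 = 10.54 m
Step 3 — 1.7*T + Cb*B = 8.33 + 10.54 = 18.87 m
Step 4 — S = 92.9 * 18.87 ≈ 1753.0 m^2 (5 s.f.)

1753.0 m^2


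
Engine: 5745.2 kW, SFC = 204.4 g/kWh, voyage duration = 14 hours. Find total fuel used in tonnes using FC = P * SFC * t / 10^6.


Formula: FC (tonnes) = P * SFC * t / 1,000,000
Step 1 — P * SFC * t = 5745.2 * 204.4 * 14 = 16440464.32 g
Step 2 — FC (tonnes) = 16440464.32 / 1,000,000 ≈ 16.440 tonnes (5 s.f.)

16.440 tonnes


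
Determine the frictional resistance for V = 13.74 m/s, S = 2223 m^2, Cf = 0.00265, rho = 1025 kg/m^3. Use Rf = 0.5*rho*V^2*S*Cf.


Formula: Rf = 0.5 * rho * V^2 * S * Cf
Step 1 — V^2 = 13.74^2 = 188.7876
Step 2 — 0.5 * rho * V^2 = 0.5 * 1025 * 188.7876 = 96753.645
Step 3 — Rf = 96753.645 * 2223 * 0.00265 ≈ 569970 N (5 s.f.)

569970 N


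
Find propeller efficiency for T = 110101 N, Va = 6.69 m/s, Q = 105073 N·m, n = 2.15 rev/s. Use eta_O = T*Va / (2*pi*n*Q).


Formula: eta = T * Va / (2 * pi * n * Q)
Step 1 — numerator = T * Va = 110101 * 6.69 = 736575.69
Step 2 — 2 * pi * n = 2 * pi * 2.15 = 13.508848
Step 3 — denominator = 13.508848 * 105073 = 1419415.19
Step 4 — eta = 736575.69 / 1419415.19 ≈ 0.51893 (5 s.f.)

0.51893


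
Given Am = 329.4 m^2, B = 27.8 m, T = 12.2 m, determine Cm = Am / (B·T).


Formula: Cm = Am / (B * T)
Step 1 — B * T = 27.8 * 12.2 = 339.16 m^2
Step 2 — Cm = 329.4 / 339.16 ≈ 0.97122 (5 s.f.)

0.97122


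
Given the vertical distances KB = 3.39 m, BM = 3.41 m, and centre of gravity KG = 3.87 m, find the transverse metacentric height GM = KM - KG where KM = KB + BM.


Formula: GM = KB + BM - KG
Step 1 — KM = KB + BM = 3.39 + 3.41 = 6.8 m
Step 2 — GM = KM - KG = 6.8 - 3.87 = 2.93 m

2.93 m


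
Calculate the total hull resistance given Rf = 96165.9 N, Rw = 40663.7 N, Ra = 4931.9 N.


Formula: Rt = Rf + Rw + Ra
Substituting: Rt = 96165.9 + 40663.7 + 4931.9
Result: Rt = 141761.5 N

141761.5 N


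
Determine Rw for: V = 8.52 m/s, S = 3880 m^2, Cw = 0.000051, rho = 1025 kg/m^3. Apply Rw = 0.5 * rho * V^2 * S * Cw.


Formula: Rw = 0.5 * rho * V^2 * S * Cw
Step 1 — V^2 = 8.52^2 = 72.5904
Step 2 — 0.5 * rho * V^2 = 0.5 * 1025 * 72.5904 = 37202.58
Step 3 — Rw = 37202.58 * 3880 * 0.000051 ≈ 7361.6 N (5 s.f.)

7361.6 N


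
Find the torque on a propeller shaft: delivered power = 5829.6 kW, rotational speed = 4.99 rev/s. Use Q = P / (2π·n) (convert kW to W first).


Formula: Q = P_W / (2 * pi * n)
Step 1 — P_W = 5829.6 kW * 1000 = 5829600.0 W
Step 2 — 2 * pi * n = 2 * pi * 4.99 = 31.353095
Step 3 — Q = 5829600.0 / 31.353095 ≈ 185930 N·m (5 s.f.)

185930 N·m


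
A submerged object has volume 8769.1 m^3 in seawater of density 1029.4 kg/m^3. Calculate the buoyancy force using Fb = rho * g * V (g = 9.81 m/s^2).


Formula: Fb = rho * g * V
Substituting: Fb = 1029.4 * 9.81 * 8769.1
Intermediate: 1029.4 * 9.81 = 10098.414
Result: Fb = 10098.414 * 8769.1 ≈ 88554000 N (5 s.f.)

88554000 N


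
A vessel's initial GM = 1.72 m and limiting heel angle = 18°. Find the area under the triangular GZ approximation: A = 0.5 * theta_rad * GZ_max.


Formula: GZ_max = GM * sin(theta); Area = 0.5 * theta_rad * GZ_max
Step 1 — GZ_max = 1.72 * sin(18°) = 1.72 * 0.309017 = 0.531509 m
Step 2 — theta_rad = 18 * pi/180 = 0.314159 rad
Step 3 — Area = 0.5 * 0.314159 * 0.531509 ≈ 0.083489 m·rad (5 s.f.)

0.083489 m·rad


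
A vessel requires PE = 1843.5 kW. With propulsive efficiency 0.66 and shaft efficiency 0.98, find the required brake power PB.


Formula: PB = PE / (eta_D * eta_S)
Step 1 — combined efficiency = eta_D * eta_S = 0.66 * 0.98 = 0.6468
Step 2 — PB = 1843.5 / 0.6468 ≈ 2850.2 kW (5 s.f.)

2850.2 kW


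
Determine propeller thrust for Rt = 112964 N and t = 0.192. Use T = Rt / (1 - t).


Formula: T = Rt / (1 - t)
Step 1 — (1 - t) = 1 - 0.192 = 0.808
Step 2 — T = 112964 / 0.808 ≈ 139810 N (5 s.f.)

139810 N


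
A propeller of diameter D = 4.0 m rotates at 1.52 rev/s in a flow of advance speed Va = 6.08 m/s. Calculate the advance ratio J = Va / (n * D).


Formula: J = Va / (n * D)
Step 1 — n * D = 1.52 * 4.0 = 6.08
Step 2 — J = 6.08 / 6.08 ≈ 1.0000 (5 s.f.)

1.0000


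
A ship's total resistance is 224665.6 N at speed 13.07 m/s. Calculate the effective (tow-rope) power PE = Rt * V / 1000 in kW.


Formula: PE = Rt * V / 1000 (kW)
Step 1 — PE (W) = 224665.6 * 13.07 = 2936379.392 W
Step 2 — PE (kW) = 2936379.392 / 1000 ≈ 2936.4 kW (5 s.f.)

2936.4 kW


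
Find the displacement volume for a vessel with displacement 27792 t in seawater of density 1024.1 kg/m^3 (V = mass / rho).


Formula: V = mass / rho
Step 1 — convert tonnes to kg: 27792 t * 1000 = 27792000 kg
Step 2 — V = 27792000 / 1024.1 ≈ 27138 m^3 (5 s.f.)

27138 m^3


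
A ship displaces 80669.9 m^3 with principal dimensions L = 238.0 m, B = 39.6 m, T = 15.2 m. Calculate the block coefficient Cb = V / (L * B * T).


Formula: Cb = V / (L * B * T)
Step 1 — L * B * T = 238.0 * 39.6 * 15.2 = 143256.96 m^3
Step 2 — Cb = 80669.9 / 143256.96 ≈ 0.56311 (5 s.f.)

0.56311


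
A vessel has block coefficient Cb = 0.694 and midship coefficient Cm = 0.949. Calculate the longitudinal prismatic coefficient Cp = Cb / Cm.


Formula: Cp = Cb / Cm
Substituting: Cp = 0.694 / 0.949
Result: Cp ≈ 0.73130 (5 s.f.)

0.73130


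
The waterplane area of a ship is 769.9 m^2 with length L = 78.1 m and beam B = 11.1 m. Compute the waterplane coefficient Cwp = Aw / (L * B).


Formula: Cwp = Aw / (L * B)
Step 1 — L * B = 78.1 * 11.1 = 866.91 m^2
Step 2 — Cwp = 769.9 / 866.91 ≈ 0.88810 (5 s.f.)

0.88810


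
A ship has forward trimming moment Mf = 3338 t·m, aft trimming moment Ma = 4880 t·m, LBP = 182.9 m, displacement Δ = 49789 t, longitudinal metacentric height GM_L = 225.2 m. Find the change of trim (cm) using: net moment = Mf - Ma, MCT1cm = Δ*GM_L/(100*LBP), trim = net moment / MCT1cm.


Formula: net trimming moment = Mf - Ma; MCT1cm = Δ*GM_L/(100*LBP); trim = net moment / MCT1cm
Step 1 — net trimming moment = 3338 - 4880 = -1542 t·m
Step 2 — MCT1cm = 49789 * 225.2 / (100 * 182.9) = 613.039 t·m/cm
Step 3 — trim = -1542 / 613.039 ≈ -2.5153 cm (5 s.f.)

-2.5153 cm


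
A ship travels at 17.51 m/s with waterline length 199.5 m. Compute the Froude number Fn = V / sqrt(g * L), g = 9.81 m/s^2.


Formula: Fn = V / sqrt(g * L)
Step 1 — g * L = 9.81 * 199.5 = 1957.095
Step 2 — sqrt(g * L) = sqrt(1957.095) = 44.239066
Step 3 — Fn = 17.51 / 44.239066 ≈ 0.39580 (5 s.f.)

0.39580


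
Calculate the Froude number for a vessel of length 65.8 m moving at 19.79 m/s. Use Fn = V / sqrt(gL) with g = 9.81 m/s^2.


Formula: Fn = V / sqrt(g * L)
Step 1 — g * L = 9.81 * 65.8 = 645.498
Step 2 — sqrt(g * L) = sqrt(645.498) = 25.406653
Step 3 — Fn = 19.79 / 25.406653 ≈ 0.77893 (5 s.f.)

0.77893


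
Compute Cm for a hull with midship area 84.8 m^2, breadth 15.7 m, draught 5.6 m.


Formula: Cm = Am / (B * T)
Step 1 — B * T = 15.7 * 5.6 = 87.92 m^2
Step 2 — Cm = 84.8 / 87.92 ≈ 0.96451 (5 s.f.)

0.96451


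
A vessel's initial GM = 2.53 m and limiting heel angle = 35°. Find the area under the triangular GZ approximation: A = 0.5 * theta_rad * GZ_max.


Formula: GZ_max = GM * sin(theta); Area = 0.5 * theta_rad * GZ_max
Step 1 — GZ_max = 2.53 * sin(35°) = 2.53 * 0.573576 = 1.451147 m
Step 2 — theta_rad = 35 * pi/180 = 0.610865 rad
Step 3 — Area = 0.5 * 0.610865 * 1.451147 ≈ 0.44323 m·rad (5 s.f.)

0.44323 m·rad


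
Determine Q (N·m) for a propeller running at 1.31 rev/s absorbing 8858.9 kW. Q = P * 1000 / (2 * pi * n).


Formula: Q = P_W / (2 * pi * n)
Step 1 — P_W = 8858.9 kW * 1000 = 8858900.0 W
Step 2 — 2 * pi * n = 2 * pi * 1.31 = 8.230973
Step 3 — Q = 8858900.0 / 8.230973 ≈ 1076300 N·m (5 s.f.)

1076300 N·m


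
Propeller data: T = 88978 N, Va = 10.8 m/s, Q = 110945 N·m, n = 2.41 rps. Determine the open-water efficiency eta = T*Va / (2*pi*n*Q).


Formula: eta = T * Va / (2 * pi * n * Q)
Step 1 — numerator = T * Va = 88978 * 10.8 = 960962.4
Step 2 — 2 * pi * n = 2 * pi * 2.41 = 15.142477
Step 3 — denominator = 15.142477 * 110945 = 1679982.11
Step 4 — eta = 960962.4 / 1679982.11 ≈ 0.57201 (5 s.f.)

0.57201


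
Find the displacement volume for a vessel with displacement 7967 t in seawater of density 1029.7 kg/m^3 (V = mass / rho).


Formula: V = mass / rho
Step 1 — convert tonnes to kg: 7967 t * 1000 = 7967000 kg
Step 2 — V = 7967000 / 1029.7 ≈ 7737.2 m^3 (5 s.f.)

7737.2 m^3


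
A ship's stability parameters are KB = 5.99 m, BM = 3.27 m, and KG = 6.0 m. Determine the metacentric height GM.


Formula: GM = KB + BM - KG
Step 1 — KM = KB + BM = 5.99 + 3.27 = 9.26 m
Step 2 — GM = KM - KG = 9.26 - 6.0 = 3.26 m

3.26 m


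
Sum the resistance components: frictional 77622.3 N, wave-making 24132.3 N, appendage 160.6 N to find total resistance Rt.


Formula: Rt = Rf + Rw + Ra
Substituting: Rt = 77622.3 + 24132.3 + 160.6
Result: Rt = 101915.2 N

101915.2 N


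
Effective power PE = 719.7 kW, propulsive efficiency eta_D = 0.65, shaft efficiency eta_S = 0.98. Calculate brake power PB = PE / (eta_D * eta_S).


Formula: PB = PE / (eta_D * eta_S)
Step 1 — combined efficiency = eta_D * eta_S = 0.65 * 0.98 = 0.637
Step 2 — PB = 719.7 / 0.637 ≈ 1129.8 kW (5 s.f.)

1129.8 kW


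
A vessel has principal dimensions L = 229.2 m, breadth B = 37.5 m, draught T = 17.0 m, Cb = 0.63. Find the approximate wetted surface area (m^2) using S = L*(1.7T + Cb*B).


Formula: S = 1.7*L*T + V/T with V = Cb*L*B*T, i.e. S = L * (1.7*T + Cb*B)
Step 1 — 1.7*T = 1.7 * 17.0 = 28.9 m
Step 2 — Cb*B = 0.63 * 37.5 = 23.625 m
Step 3 — 1.7*T + Cb*B = 28.9 + 23.625 = 52.525 m
Step 4 — S = 229.2 * 52.525 ≈ 12039 m^2 (5 s.f.)

12039 m^2


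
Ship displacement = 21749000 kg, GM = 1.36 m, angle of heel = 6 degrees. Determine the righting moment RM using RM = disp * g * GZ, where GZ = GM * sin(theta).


Formula: GZ = GM * sin(theta); RM = disp * g * GZ
Step 1 — GZ = 1.36 * sin(6°) = 1.36 * 0.104528 = 0.142158 m
Step 2 — RM = 21749000 * 9.81 * 0.142158 ≈ 30331000 N·m (5 s.f.)

30331000 N·m


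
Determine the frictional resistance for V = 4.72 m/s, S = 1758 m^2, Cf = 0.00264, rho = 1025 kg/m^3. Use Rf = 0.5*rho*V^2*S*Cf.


Formula: Rf = 0.5 * rho * V^2 * S * Cf
Step 1 — V^2 = 4.72^2 = 22.2784
Step 2 — 0.5 * rho * V^2 = 0.5 * 1025 * 22.2784 = 11417.68
Step 3 — Rf = 11417.68 * 1758 * 0.00264 ≈ 52991 N (5 s.f.)

52991 N


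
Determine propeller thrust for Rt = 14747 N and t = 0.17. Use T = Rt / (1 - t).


Formula: T = Rt / (1 - t)
Step 1 — (1 - t) = 1 - 0.17 = 0.83
Step 2 — T = 14747 / 0.83 ≈ 17767 N (5 s.f.)

17767 N


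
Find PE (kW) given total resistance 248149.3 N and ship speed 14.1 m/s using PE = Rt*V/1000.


Formula: PE = Rt * V / 1000 (kW)
Step 1 — PE (W) = 248149.3 * 14.1 = 3498905.13 W
Step 2 — PE (kW) = 3498905.13 / 1000 ≈ 3498.9 kW (5 s.f.)

3498.9 kW


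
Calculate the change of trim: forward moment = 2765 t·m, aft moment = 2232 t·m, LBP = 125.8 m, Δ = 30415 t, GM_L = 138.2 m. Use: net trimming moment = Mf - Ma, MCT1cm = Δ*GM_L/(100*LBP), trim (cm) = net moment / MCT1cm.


Formula: net trimming moment = Mf - Ma; MCT1cm = Δ*GM_L/(100*LBP); trim = net moment / MCT1cm
Step 1 — net trimming moment = 2765 - 2232 = 533 t·m
Step 2 — MCT1cm = 30415 * 138.2 / (100 * 125.8) = 334.1298 t·m/cm
Step 3 — trim = 533 / 334.1298 ≈ 1.5952 cm (5 s.f.)

1.5952 cm


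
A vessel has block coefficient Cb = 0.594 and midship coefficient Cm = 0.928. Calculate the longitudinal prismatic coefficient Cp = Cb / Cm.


Formula: Cp = Cb / Cm
Substituting: Cp = 0.594 / 0.928
Result: Cp ≈ 0.64009 (5 s.f.)

0.64009


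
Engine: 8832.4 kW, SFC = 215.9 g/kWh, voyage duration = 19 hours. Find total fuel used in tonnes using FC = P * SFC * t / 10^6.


Formula: FC (tonnes) = P * SFC * t / 1,000,000
Step 1 — P * SFC * t = 8832.4 * 215.9 * 19 = 36231388.04 g
Step 2 — FC (tonnes) = 36231388.04 / 1,000,000 ≈ 36.231 tonnes (5 s.f.)

36.231 tonnes


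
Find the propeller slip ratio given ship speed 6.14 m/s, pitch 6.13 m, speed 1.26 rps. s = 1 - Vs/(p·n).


Formula: s = 1 - Vs / (p * n)
Step 1 — p * n = 6.13 * 1.26 = 7.7238
Step 2 — Vs / (p*n) = 6.14 / 7.7238 = 0.794945 (6 d.p.)
Step 3 — s = 1 - 0.794945 = 0.205055

0.205055


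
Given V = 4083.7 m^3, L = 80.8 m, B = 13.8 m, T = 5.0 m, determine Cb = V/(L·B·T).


Formula: Cb = V / (L * B * T)
Step 1 — L * B * T = 80.8 * 13.8 * 5.0 = 5575.2 m^3
Step 2 — Cb = 4083.7 / 5575.2 ≈ 0.73248 (5 s.f.)

0.73248


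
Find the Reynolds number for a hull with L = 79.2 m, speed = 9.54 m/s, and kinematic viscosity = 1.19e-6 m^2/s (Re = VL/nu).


Formula: Re = V * L / nu
Step 1 — V * L = 9.54 * 79.2 = 755.568 m^2/s
Step 2 — Re = 755.568 / 1.19e-6 = 6.35e+08

6.35e+08


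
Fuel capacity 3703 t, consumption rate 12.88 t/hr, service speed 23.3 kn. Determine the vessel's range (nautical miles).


Formula: endurance = fuel / rate; range = endurance * speed
Step 1 — endurance = 3703 / 12.88 = 287.5 hours
Step 2 — range = 287.5 * 23.3 ≈ 6698.8 nautical miles (5 s.f.)

6698.8 NM


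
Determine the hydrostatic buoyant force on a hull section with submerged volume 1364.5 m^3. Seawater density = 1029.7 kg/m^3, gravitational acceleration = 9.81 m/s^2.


Formula: Fb = rho * g * V
Substituting: Fb = 1029.7 * 9.81 * 1364.5
Intermediate: 1029.7 * 9.81 = 10101.357
Result: Fb = 10101.357 * 1364.5 ≈ 13783000 N (5 s.f.)

13783000 N


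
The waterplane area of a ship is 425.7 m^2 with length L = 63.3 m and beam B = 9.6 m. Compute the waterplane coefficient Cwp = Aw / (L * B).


Formula: Cwp = Aw / (L * B)
Step 1 — L * B = 63.3 * 9.6 = 607.68 m^2
Step 2 — Cwp = 425.7 / 607.68 ≈ 0.70053 (5 s.f.)

0.70053


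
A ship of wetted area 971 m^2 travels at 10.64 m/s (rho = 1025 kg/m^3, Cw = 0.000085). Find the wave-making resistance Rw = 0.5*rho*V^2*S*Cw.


Formula: Rw = 0.5 * rho * V^2 * S * Cw
Step 1 — V^2 = 10.64^2 = 113.2096
Step 2 — 0.5 * rho * V^2 = 0.5 * 1025 * 113.2096 = 58019.92
Step 3 — Rw = 58019.92 * 971 * 0.000085 ≈ 4788.7 N (5 s.f.)

4788.7 N


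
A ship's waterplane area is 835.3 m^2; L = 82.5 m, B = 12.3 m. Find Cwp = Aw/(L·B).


Formula: Cwp = Aw / (L * B)
Step 1 — L * B = 82.5 * 12.3 = 1014.75 m^2
Step 2 — Cwp = 835.3 / 1014.75 ≈ 0.82316 (5 s.f.)

0.82316


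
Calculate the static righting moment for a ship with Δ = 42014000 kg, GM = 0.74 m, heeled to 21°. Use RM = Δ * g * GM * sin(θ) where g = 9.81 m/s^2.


Formula: GZ = GM * sin(theta); RM = disp * g * GZ
Step 1 — GZ = 0.74 * sin(21°) = 0.74 * 0.358368 = 0.265192 m
Step 2 — RM = 42014000 * 9.81 * 0.265192 ≈ 109300000 N·m (5 s.f.)

109300000 N·m


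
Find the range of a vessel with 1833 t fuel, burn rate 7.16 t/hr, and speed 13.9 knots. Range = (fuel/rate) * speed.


Formula: endurance = fuel / rate; range = endurance * speed
Step 1 — endurance = 1833 / 7.16 = 256.0056 hours
Step 2 — range = 256.0056 * 13.9 ≈ 3558.5 nautical miles (5 s.f.)

3558.5 NM


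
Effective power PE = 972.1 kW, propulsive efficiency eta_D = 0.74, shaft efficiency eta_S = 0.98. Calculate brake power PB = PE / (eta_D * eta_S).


Formula: PB = PE / (eta_D * eta_S)
Step 1 — combined efficiency = eta_D * eta_S = 0.74 * 0.98 = 0.7252
Step 2 — PB = 972.1 / 0.7252 ≈ 1340.5 kW (5 s.f.)

1340.5 kW


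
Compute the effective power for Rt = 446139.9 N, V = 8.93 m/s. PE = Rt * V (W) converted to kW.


Formula: PE = Rt * V / 1000 (kW)
Step 1 — PE (W) = 446139.9 * 8.93 = 3984029.307 W
Step 2 — PE (kW) = 3984029.307 / 1000 ≈ 3984.0 kW (5 s.f.)

3984.0 kW


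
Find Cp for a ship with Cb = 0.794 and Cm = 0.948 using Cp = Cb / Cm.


Formula: Cp = Cb / Cm
Substituting: Cp = 0.794 / 0.948
Result: Cp ≈ 0.83755 (5 s.f.)

0.83755


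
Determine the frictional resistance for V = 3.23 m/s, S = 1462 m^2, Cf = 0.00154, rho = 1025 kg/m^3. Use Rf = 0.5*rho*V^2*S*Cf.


Formula: Rf = 0.5 * rho * V^2 * S * Cf
Step 1 — V^2 = 3.23^2 = 10.4329
Step 2 — 0.5 * rho * V^2 = 0.5 * 1025 * 10.4329 = 5346.86125
Step 3 — Rf = 5346.86125 * 1462 * 0.00154 ≈ 12038 N (5 s.f.)

12038 N


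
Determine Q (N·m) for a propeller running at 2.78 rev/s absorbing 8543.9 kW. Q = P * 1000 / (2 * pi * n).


Formula: Q = P_W / (2 * pi * n)
Step 1 — P_W = 8543.9 kW * 1000 = 8543900.0 W
Step 2 — 2 * pi * n = 2 * pi * 2.78 = 17.467255
Step 3 — Q = 8543900.0 / 17.467255 ≈ 489140 N·m (5 s.f.)

489140 N·m


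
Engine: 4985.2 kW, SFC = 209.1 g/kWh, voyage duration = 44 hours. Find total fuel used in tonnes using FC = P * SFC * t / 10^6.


Formula: FC (tonnes) = P * SFC * t / 1,000,000
Step 1 — P * SFC * t = 4985.2 * 209.1 * 44 = 45865834.08 g
Step 2 — FC (tonnes) = 45865834.08 / 1,000,000 ≈ 45.866 tonnes (5 s.f.)

45.866 tonnes


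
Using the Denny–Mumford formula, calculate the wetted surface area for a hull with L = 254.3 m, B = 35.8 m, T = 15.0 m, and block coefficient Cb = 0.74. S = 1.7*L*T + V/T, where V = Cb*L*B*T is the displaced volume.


Formula: S = 1.7*L*T + V/T with V = Cb*L*B*T, i.e. S = L * (1.7*T + Cb*B)
Step 1 — 1.7*T = 1.7 * 15.0 = 25.5 m
Step 2 — Cb*B = 0.74 * 35.8 = 26.492 m
Step 3 — 1.7*T + Cb*B = 25.5 + 26.492 = 51.992 m
Step 4 — S = 254.3 * 51.992 ≈ 13222 m^2 (5 s.f.)

13222 m^2


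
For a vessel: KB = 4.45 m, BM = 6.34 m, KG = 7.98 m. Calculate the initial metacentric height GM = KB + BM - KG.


Formula: GM = KB + BM - KG
Step 1 — KM = KB + BM = 4.45 + 6.34 = 10.79 m
Step 2 — GM = KM - KG = 10.79 - 7.98 = 2.81 m

2.81 m


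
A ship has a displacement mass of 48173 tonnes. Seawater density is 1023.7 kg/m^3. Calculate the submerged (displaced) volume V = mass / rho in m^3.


Formula: V = mass / rho
Step 1 — convert tonnes to kg: 48173 t * 1000 = 48173000 kg
Step 2 — V = 48173000 / 1023.7 ≈ 47058 m^3 (5 s.f.)

47058 m^3


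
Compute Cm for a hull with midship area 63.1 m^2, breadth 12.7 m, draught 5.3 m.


Formula: Cm = Am / (B * T)
Step 1 — B * T = 12.7 * 5.3 = 67.31 m^2
Step 2 — Cm = 63.1 / 67.31 ≈ 0.93745 (5 s.f.)

0.93745


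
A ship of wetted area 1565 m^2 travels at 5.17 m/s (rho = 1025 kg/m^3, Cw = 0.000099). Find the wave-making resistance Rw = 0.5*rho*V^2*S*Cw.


Formula: Rw = 0.5 * rho * V^2 * S * Cw
Step 1 — V^2 = 5.17^2 = 26.7289
Step 2 — 0.5 * rho * V^2 = 0.5 * 1025 * 26.7289 = 13698.56125
Step 3 — Rw = 13698.56125 * 1565 * 0.000099 ≈ 2122.4 N (5 s.f.)

2122.4 N


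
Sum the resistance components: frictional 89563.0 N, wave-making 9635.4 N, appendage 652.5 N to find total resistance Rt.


Formula: Rt = Rf + Rw + Ra
Substituting: Rt = 89563.0 + 9635.4 + 652.5
Result: Rt = 99850.9 N

99850.9 N


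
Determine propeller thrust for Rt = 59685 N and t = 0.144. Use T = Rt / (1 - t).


Formula: T = Rt / (1 - t)
Step 1 — (1 - t) = 1 - 0.144 = 0.856
Step 2 — T = 59685 / 0.856 ≈ 69725 N (5 s.f.)

69725 N


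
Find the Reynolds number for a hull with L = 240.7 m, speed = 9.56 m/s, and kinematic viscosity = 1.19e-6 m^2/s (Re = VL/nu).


Formula: Re = V * L / nu
Step 1 — V * L = 9.56 * 240.7 = 2301.092 m^2/s
Step 2 — Re = 2301.092 / 1.19e-6 = 1.93e+09

1.93e+09


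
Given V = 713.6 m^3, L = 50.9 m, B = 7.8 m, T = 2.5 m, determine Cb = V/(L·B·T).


Formula: Cb = V / (L * B * T)
Step 1 — L * B * T = 50.9 * 7.8 * 2.5 = 992.55 m^3
Step 2 — Cb = 713.6 / 992.55 ≈ 0.71896 (5 s.f.)

0.71896


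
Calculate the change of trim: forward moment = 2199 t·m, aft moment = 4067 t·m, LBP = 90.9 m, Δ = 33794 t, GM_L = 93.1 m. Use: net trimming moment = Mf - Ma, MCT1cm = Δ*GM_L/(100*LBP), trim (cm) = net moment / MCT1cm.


Formula: net trimming moment = Mf - Ma; MCT1cm = Δ*GM_L/(100*LBP); trim = net moment / MCT1cm
Step 1 — net trimming moment = 2199 - 4067 = -1868 t·m
Step 2 — MCT1cm = 33794 * 93.1 / (100 * 90.9) = 346.119 t·m/cm
Step 3 — trim = -1868 / 346.119 ≈ -5.3970 cm (5 s.f.)

-5.3970 cm


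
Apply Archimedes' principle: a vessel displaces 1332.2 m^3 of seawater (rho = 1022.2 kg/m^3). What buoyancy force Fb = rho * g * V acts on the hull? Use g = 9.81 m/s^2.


Formula: Fb = rho * g * V
Substituting: Fb = 1022.2 * 9.81 * 1332.2
Intermediate: 1022.2 * 9.81 = 10027.782
Result: Fb = 10027.782 * 1332.2 ≈ 13359000 N (5 s.f.)

13359000 N


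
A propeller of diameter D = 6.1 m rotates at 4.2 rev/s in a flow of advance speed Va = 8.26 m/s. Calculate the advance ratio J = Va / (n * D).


Formula: J = Va / (n * D)
Step 1 — n * D = 4.2 * 6.1 = 25.62
Step 2 — J = 8.26 / 25.62 ≈ 0.32240 (5 s.f.)

0.32240


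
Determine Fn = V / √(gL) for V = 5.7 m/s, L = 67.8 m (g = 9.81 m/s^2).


Formula: Fn = V / sqrt(g * L)
Step 1 — g * L = 9.81 * 67.8 = 665.118
Step 2 — sqrt(g * L) = sqrt(665.118) = 25.789882
Step 3 — Fn = 5.7 / 25.789882 ≈ 0.22102 (5 s.f.)

0.22102


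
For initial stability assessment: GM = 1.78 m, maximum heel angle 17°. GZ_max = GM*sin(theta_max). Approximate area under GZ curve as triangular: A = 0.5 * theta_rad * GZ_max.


Formula: GZ_max = GM * sin(theta); Area = 0.5 * theta_rad * GZ_max
Step 1 — GZ_max = 1.78 * sin(17°) = 1.78 * 0.292372 = 0.520422 m
Step 2 — theta_rad = 17 * pi/180 = 0.296706 rad
Step 3 — Area = 0.5 * 0.296706 * 0.520422 ≈ 0.077206 m·rad (5 s.f.)

0.077206 m·rad


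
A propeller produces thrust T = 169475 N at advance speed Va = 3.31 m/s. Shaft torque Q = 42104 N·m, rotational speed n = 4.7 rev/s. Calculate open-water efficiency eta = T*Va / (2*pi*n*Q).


Formula: eta = T * Va / (2 * pi * n * Q)
Step 1 — numerator = T * Va = 169475 * 3.31 = 560962.25
Step 2 — 2 * pi * n = 2 * pi * 4.7 = 29.530971
Step 3 — denominator = 29.530971 * 42104 = 1243372.0
Step 4 — eta = 560962.25 / 1243372.0 ≈ 0.45116 (5 s.f.)

0.45116


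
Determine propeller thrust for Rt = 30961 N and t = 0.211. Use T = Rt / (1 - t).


Formula: T = Rt / (1 - t)
Step 1 — (1 - t) = 1 - 0.211 = 0.789
Step 2 — T = 30961 / 0.789 ≈ 39241 N (5 s.f.)

39241 N


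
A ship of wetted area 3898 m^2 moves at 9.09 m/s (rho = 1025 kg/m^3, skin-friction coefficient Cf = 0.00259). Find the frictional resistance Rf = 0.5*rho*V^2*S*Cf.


Formula: Rf = 0.5 * rho * V^2 * S * Cf
Step 1 — V^2 = 9.09^2 = 82.6281
Step 2 — 0.5 * rho * V^2 = 0.5 * 1025 * 82.6281 = 42346.90125
Step 3 — Rf = 42346.90125 * 3898 * 0.00259 ≈ 427530 N (5 s.f.)

427530 N


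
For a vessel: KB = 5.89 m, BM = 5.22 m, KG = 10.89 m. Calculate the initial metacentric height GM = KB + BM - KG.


Formula: GM = KB + BM - KG
Step 1 — KM = KB + BM = 5.89 + 5.22 = 11.11 m
Step 2 — GM = KM - KG = 11.11 - 10.89 = 0.22 m

0.22 m


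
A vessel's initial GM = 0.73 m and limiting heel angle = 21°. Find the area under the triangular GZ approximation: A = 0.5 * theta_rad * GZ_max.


Formula: GZ_max = GM * sin(theta); Area = 0.5 * theta_rad * GZ_max
Step 1 — GZ_max = 0.73 * sin(21°) = 0.73 * 0.358368 = 0.261609 m
Step 2 — theta_rad = 21 * pi/180 = 0.366519 rad
Step 3 — Area = 0.5 * 0.366519 * 0.261609 ≈ 0.047942 m·rad (5 s.f.)

0.047942 m·rad


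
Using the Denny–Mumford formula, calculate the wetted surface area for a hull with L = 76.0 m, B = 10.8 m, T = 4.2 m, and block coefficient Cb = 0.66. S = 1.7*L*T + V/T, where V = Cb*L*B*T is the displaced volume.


Formula: S = 1.7*L*T + V/T with V = Cb*L*B*T, i.e. S = L * (1.7*T + Cb*B)
Step 1 — 1.7*T = 1.7 * 4.2 = 7.14 m
Step 2 — Cb*B = 0.66 * 10.8 = 7.128 m
Step 3 — 1.7*T + Cb*B = 7.14 + 7.128 = 14.268 m
Step 4 — S = 76.0 * 14.268 ≈ 1084.4 m^2 (5 s.f.)

1084.4 m^2


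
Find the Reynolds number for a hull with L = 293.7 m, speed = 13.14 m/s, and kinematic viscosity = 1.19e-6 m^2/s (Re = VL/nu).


Formula: Re = V * L / nu
Step 1 — V * L = 13.14 * 293.7 = 3859.218 m^2/s
Step 2 — Re = 3859.218 / 1.19e-6 = 3.24e+09

3.24e+09


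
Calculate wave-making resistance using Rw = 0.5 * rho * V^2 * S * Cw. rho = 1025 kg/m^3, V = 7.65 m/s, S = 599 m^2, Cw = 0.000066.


Formula: Rw = 0.5 * rho * V^2 * S * Cw
Step 1 — V^2 = 7.65^2 = 58.5225
Step 2 — 0.5 * rho * V^2 = 0.5 * 1025 * 58.5225 = 29992.78125
Step 3 — Rw = 29992.78125 * 599 * 0.000066 ≈ 1185.7 N (5 s.f.)

1185.7 N
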